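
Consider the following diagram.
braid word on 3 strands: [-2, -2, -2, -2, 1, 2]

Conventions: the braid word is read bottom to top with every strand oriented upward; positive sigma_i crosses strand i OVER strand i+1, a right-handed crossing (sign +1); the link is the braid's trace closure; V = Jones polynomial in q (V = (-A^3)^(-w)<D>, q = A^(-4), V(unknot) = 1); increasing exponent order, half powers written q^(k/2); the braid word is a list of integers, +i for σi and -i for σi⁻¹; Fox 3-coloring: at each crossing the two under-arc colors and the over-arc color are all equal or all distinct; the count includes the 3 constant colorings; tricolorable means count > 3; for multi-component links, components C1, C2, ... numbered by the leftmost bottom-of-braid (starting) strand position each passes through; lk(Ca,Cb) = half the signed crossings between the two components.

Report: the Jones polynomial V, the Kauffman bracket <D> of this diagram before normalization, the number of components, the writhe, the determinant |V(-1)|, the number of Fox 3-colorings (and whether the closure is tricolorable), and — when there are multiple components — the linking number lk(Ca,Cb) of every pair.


V = -q^-4 + q^-3 + q^-1
<D> = A^-2 + A^6 - A^10 (w = -2)
1 component over 6 crossings, w = -2
9 Fox colorings among 3^6, |V(-1)| = 3: tricolorable
why: V spans 3 powers of q: at least 3 crossings in any diagram


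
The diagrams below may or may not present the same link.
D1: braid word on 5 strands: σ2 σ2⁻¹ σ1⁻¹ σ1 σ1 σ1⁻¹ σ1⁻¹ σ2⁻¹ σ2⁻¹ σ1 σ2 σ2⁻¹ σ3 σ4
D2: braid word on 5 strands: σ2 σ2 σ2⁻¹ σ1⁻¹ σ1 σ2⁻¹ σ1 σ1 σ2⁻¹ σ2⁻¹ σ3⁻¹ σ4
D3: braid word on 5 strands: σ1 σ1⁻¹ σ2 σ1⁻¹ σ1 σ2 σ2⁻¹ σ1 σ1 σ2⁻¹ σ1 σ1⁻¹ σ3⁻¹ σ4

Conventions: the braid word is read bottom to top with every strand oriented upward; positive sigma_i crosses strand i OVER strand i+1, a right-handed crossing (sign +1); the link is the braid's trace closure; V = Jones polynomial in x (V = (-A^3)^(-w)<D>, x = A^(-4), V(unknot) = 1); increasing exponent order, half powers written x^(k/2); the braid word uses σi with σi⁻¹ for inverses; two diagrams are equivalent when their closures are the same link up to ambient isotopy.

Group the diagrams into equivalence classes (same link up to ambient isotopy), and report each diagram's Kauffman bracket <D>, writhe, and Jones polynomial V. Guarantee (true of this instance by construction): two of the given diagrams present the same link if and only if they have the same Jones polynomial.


equivalence classes: {D1} | {D2} | {D3}
D1 (bracket 1 + A^4 + A^8 + A^12; 14 crossings at w = 0): V = x^-3 + x^-2 + x^-1 + 1
V(D2) = x^-2 + 2 + x^2  (w 0, c 12, <D> = A^-8 + 2 + A^8)
V(D3) = 1 + x + x^2 + x^3  [14 crossings, <D> = A^-6 + A^-2 + A^2 + A^6, w = +2]
key observation: 3 values of V(x) split the 3 diagrams


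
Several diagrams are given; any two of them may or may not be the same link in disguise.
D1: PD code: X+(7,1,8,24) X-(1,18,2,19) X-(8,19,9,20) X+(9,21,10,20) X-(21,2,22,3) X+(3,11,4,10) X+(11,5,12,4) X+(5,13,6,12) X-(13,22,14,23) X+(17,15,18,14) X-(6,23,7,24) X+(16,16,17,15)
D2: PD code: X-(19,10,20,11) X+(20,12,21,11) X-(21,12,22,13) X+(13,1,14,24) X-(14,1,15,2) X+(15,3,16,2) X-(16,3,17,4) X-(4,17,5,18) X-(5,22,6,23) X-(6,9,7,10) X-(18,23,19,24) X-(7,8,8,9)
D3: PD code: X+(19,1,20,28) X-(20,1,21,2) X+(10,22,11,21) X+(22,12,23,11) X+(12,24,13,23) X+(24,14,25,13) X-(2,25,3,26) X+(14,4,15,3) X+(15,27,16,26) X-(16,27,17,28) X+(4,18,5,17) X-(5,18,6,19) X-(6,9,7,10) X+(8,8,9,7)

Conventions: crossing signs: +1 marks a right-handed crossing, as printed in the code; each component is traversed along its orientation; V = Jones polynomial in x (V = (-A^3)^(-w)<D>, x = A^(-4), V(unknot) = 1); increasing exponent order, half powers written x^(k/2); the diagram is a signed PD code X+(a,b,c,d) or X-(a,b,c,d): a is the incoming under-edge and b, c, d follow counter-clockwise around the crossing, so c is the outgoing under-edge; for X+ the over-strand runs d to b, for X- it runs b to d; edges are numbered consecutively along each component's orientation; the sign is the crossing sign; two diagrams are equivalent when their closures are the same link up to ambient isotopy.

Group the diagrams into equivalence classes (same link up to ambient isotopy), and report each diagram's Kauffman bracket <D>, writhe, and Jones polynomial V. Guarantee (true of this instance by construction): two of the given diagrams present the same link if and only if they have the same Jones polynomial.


grouping into links: {D1} | {D2} | {D3}
V(D1) = -x^-3 + x^-2 - x^-1 + 3 - x + x^2 - x^3  (w +2, c 12, <D> = -A^-6 + A^-2 - A^2 + 3A^6 - A^10 + A^14 - A^18)
V(D2) = -x^-4 + x^-3 + x^-1  [12 crossings, <D> = A^-14 + A^-6 - A^-2, w = -6]
V(D3) = x^2 + x^4 - x^5 + x^6 - x^7  [14 crossings, <D> = -A^-16 + A^-12 - A^-8 + A^-4 + A^4, w = +4]
why: 3 values of V(x) split the 3 diagrams


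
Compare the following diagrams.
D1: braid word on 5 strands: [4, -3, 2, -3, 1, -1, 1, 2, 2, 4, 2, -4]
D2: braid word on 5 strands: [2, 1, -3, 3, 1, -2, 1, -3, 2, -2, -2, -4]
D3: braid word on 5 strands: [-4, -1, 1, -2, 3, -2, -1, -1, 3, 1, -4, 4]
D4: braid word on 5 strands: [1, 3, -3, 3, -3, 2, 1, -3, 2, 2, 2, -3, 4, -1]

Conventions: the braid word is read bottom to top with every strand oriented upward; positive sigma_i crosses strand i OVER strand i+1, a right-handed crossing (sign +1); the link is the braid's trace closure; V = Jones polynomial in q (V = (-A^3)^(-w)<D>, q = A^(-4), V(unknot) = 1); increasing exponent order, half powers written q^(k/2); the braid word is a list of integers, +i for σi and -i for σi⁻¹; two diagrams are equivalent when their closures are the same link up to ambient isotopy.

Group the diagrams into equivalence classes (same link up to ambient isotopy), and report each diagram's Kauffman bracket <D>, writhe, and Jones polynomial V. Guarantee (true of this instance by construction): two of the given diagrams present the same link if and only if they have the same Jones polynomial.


equivalence classes: {D1, D4} | {D2} | {D3}
D1 (bracket A^-8 - 2A^-4 + 2 - 2A^4 + 2A^8 - A^12 + A^16; 12 crossings at w = +4): V = q^-1 - 1 + 2q - 2q^2 + 2q^3 - 2q^4 + q^5
D2 (bracket -A^-16 + A^-12 + A^-4; 12 crossings at w = 0): V = q + q^3 - q^4
V(D3) = q^-2 - q^-1 + 1 - q + q^2  [12 crossings, <D> = A^-14 - A^-10 + A^-6 - A^-2 + A^2, w = -2]
V(D4) = q^-1 - 1 + 2q - 2q^2 + 2q^3 - 2q^4 + q^5  [14 crossings, <D> = A^-8 - 2A^-4 + 2 - 2A^4 + 2A^8 - A^12 + A^16, w = +4]
key observation: V(q) takes 3 values over 4 diagrams, fixing the grouping


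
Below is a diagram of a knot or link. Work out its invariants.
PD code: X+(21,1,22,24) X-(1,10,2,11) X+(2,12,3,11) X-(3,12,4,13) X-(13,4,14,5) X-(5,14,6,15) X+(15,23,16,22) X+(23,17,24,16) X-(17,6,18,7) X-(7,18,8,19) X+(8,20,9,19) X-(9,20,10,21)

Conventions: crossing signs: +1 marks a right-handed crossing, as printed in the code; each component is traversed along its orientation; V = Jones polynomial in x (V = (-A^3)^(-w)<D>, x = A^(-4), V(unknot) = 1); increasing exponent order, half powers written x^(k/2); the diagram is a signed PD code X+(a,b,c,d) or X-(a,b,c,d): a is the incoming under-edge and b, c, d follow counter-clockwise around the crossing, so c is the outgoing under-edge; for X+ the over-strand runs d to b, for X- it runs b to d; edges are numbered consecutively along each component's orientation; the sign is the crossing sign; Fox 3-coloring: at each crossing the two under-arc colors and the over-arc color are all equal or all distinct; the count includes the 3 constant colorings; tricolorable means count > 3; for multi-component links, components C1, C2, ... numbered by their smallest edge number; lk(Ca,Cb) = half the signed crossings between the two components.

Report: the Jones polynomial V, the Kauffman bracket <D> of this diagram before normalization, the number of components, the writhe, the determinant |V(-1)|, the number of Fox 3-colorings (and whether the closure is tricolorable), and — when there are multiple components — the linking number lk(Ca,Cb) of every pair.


V = -x^-6 + 2x^-5 - 4x^-4 + 5x^-3 - 4x^-2 + 5x^-1 - 3 + 2x - x^2
<D> = -A^-14 + 2A^-10 - 3A^-6 + 5A^-2 - 4A^2 + 5A^6 - 4A^10 + 2A^14 - A^18 (w = -2)
1 component over 12 crossings, w = -2
9 Fox colorings among 3^12, |V(-1)| = 27: tricolorable
why: w = -2 shifts under R1 moves; the (-A^3)^(2) factor cancels that in V


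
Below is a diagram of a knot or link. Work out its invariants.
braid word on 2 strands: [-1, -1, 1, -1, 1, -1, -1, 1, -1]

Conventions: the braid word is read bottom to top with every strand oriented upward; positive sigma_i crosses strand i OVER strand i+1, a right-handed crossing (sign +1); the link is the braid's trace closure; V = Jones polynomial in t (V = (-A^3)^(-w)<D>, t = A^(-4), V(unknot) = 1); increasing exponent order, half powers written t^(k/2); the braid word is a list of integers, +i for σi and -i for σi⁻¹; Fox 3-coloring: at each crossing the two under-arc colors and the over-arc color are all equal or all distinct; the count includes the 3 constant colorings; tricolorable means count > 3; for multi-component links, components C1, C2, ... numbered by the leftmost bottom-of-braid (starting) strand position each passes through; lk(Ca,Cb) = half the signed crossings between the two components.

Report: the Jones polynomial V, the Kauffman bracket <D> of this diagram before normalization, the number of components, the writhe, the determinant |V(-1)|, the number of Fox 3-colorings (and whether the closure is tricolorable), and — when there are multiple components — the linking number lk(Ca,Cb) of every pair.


V = -t^-4 + t^-3 + t^-1
<D> = -A^-5 - A^3 + A^7 (w = -3)
1 component over 9 crossings, w = -3
9 Fox colorings among 3^9, |V(-1)| = 3: tricolorable
why: det 3 = |V(-1)|; divisible by 3, so tricolorable


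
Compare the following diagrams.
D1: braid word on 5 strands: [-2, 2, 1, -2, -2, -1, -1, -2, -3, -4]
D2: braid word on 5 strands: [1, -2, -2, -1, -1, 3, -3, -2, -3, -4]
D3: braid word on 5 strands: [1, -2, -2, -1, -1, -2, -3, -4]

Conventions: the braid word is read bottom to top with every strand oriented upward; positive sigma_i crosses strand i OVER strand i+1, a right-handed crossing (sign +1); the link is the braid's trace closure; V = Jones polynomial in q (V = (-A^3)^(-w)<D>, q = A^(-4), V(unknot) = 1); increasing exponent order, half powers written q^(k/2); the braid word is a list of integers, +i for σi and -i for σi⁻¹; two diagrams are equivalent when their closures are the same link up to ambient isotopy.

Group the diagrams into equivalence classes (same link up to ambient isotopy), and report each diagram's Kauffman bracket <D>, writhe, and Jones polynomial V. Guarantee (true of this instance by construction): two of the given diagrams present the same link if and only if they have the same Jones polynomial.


classes: {D1, D2, D3}
V(D1) = -q^-6 + q^-5 - q^-4 + 2q^-3 - q^-2 + q^-1  [10 crossings, <D> = A^-14 - A^-10 + 2A^-6 - A^-2 + A^2 - A^6, w = -6]
V(D2) = -q^-6 + q^-5 - q^-4 + 2q^-3 - q^-2 + q^-1  (w -6, c 10, <D> = A^-14 - A^-10 + 2A^-6 - A^-2 + A^2 - A^6)
V(D3) = -q^-6 + q^-5 - q^-4 + 2q^-3 - q^-2 + q^-1  [8 crossings, <D> = A^-14 - A^-10 + 2A^-6 - A^-2 + A^2 - A^6, w = -6]
note: all 3 diagrams share one V(q), hence one class


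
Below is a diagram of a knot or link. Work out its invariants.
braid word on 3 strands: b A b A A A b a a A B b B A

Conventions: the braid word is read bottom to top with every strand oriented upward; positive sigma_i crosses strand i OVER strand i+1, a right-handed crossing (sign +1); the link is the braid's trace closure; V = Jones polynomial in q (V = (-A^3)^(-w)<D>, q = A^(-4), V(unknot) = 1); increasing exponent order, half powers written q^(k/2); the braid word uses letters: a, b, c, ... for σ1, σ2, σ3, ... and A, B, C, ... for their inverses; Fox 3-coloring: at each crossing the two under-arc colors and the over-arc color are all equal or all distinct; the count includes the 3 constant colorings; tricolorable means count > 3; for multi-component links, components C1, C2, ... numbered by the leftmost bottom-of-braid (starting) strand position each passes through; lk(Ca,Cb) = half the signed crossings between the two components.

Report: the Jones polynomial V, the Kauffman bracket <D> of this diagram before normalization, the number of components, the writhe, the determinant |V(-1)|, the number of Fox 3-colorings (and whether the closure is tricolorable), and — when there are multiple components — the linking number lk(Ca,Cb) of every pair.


V = -q^-6 + 2q^-5 - 3q^-4 + 4q^-3 - 4q^-2 + 4q^-1 - 2 + 2q - q^2
<D> = -A^-14 + 2A^-10 - 2A^-6 + 4A^-2 - 4A^2 + 4A^6 - 3A^10 + 2A^14 - A^18 (w = -2)
1 component over 14 crossings, w = -2
3 Fox colorings among 3^14, |V(-1)| = 23: not tricolorable
why: |V(-1)| = 23: so not tricolorable, since 3 does not divide 23


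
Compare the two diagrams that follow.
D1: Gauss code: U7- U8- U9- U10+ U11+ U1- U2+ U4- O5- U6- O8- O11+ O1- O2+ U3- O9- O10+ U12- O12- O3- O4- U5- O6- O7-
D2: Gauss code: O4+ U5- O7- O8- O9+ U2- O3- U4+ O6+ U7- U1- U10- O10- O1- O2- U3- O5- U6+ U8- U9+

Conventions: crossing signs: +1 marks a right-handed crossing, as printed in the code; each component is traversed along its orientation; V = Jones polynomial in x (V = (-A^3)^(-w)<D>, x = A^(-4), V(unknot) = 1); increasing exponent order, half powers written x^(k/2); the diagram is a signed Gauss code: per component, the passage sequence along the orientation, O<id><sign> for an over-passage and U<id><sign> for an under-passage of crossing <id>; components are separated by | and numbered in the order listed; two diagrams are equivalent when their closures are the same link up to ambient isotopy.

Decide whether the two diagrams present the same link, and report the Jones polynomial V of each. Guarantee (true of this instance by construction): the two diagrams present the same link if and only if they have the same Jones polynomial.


equivalent: no
V(D1) = -x^-4 + x^-3 + x^-1  (w -6, c 12, <D> = A^-14 + A^-6 - A^-2)
D2 (bracket A^-16 - A^-12 + 2A^-8 - 2A^-4 + 2 - 2A^4 + A^8; 10 crossings at w = -4): V = x^-5 - 2x^-4 + 2x^-3 - 2x^-2 + 2x^-1 - 1 + x
why: comparing 2 Jones polynomials yields 2 groups


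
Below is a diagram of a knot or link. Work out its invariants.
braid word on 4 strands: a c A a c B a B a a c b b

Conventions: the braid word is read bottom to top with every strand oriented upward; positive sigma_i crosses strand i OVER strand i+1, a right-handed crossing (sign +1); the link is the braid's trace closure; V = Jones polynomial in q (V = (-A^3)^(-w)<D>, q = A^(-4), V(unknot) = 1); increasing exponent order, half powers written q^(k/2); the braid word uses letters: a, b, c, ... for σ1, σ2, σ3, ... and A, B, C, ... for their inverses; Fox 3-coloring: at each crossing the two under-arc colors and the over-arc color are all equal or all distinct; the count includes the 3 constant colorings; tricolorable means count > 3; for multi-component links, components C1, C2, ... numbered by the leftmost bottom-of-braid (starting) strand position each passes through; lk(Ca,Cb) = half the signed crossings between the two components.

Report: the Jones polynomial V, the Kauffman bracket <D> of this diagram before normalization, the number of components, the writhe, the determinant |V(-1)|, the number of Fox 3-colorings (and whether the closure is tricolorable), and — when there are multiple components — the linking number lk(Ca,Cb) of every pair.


V(q) = 3q^2 - 6q^3 + 11q^4 - 14q^5 + 15q^6 - 15q^7 + 12q^8 - 8q^9 + 4q^10 - q^11
bracket: A^-23 - 4A^-19 + 8A^-15 - 12A^-11 + 15A^-7 - 15A^-3 + 14A - 11A^5 + 6A^9 - 3A^13, w = +7
1 component, writhe +7, over 13 crossings
det 89, colorings 3 of 3^13 — not tricolorable
observation: |V(-1)| = 89: so not tricolorable, since 3 does not divide 89


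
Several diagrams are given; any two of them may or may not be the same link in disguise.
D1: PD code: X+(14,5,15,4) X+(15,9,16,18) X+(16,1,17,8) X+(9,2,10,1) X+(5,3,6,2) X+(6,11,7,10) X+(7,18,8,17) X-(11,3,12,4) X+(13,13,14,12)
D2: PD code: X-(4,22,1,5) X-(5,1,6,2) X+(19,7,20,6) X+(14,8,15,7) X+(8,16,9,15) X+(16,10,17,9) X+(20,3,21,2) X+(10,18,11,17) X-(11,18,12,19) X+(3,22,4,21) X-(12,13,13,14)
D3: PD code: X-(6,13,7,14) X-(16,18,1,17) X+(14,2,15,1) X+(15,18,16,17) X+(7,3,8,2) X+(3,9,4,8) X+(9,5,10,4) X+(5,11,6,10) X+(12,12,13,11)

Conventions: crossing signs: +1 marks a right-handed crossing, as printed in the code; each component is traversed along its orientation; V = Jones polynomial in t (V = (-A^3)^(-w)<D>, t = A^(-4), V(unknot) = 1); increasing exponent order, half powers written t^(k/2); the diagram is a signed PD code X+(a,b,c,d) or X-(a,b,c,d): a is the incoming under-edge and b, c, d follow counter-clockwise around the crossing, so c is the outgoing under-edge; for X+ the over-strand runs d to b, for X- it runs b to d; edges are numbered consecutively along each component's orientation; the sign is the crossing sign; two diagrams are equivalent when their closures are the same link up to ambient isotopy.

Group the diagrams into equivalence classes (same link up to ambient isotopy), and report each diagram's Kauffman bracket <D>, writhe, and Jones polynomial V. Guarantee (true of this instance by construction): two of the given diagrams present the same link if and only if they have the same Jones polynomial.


classes: {D1} | {D2, D3}
V(D1) = -t^(3/2) - t^(7/2) + t^(9/2) - t^(11/2)  [9 crossings, <D> = A^-1 - A^3 + A^7 + A^15, w = +7]
D2 (bracket -A^-9 + A^-1 + A^3 + A^7; 11 crossings at w = +3): V = -t^(1/2) - t^(3/2) - t^(5/2) + t^(9/2)
V(D3) = -t^(1/2) - t^(3/2) - t^(5/2) + t^(9/2)  [9 crossings, <D> = -A^-3 + A^5 + A^9 + A^13, w = +5]
note: 2 classes among 3 diagrams; unequal V(t) rules out equality


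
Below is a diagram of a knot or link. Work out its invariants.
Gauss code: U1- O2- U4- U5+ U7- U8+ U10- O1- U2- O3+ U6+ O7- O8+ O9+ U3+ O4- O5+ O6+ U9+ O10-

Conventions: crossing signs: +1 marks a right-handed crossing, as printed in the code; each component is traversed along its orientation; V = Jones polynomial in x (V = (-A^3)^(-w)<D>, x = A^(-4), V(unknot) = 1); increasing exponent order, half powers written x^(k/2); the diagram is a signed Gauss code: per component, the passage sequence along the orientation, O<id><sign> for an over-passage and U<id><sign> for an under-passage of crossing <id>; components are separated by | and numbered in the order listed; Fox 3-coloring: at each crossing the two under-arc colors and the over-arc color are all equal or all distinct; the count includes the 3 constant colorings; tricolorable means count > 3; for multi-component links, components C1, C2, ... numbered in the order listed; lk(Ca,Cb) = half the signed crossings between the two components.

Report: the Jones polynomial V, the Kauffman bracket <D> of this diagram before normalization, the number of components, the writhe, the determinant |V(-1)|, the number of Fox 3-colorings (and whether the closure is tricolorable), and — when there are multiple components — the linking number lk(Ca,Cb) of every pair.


V(x) = -x^-3 + x^-2 - x^-1 + 3 - x + x^2 - x^3
bracket: -A^-12 + A^-8 - A^-4 + 3 - A^4 + A^8 - A^12, w = 0
1 component, writhe 0, over 10 crossings
det 9, colorings 27 of 3^10 — tricolorable
observation: det 9 = |V(-1)|; divisible by 3, so tricolorable


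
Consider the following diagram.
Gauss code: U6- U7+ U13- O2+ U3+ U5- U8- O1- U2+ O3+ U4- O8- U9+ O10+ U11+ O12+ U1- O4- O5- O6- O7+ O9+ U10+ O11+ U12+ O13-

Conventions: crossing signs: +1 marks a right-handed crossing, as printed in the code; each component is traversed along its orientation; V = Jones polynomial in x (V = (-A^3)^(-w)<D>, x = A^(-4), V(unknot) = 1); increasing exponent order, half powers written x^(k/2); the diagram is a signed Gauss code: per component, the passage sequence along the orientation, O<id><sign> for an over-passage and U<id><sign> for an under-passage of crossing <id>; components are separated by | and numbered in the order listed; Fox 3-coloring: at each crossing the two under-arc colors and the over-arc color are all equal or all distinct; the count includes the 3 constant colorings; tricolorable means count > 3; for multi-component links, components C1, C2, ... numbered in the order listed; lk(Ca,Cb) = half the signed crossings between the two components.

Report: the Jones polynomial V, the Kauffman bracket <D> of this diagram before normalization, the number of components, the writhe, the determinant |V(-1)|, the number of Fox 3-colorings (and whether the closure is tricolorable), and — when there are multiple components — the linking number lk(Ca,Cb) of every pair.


V(x) = x^-1 - 1 + 2x - 2x^2 + 2x^3 - 2x^4 + x^5
bracket: -A^-17 + 2A^-13 - 2A^-9 + 2A^-5 - 2A^-1 + A^3 - A^7, w = +1
1 component, writhe +1, over 13 crossings
det 11, colorings 3 of 3^13 — not tricolorable
observation: V spans 6 powers of x: at least 6 crossings in any diagram


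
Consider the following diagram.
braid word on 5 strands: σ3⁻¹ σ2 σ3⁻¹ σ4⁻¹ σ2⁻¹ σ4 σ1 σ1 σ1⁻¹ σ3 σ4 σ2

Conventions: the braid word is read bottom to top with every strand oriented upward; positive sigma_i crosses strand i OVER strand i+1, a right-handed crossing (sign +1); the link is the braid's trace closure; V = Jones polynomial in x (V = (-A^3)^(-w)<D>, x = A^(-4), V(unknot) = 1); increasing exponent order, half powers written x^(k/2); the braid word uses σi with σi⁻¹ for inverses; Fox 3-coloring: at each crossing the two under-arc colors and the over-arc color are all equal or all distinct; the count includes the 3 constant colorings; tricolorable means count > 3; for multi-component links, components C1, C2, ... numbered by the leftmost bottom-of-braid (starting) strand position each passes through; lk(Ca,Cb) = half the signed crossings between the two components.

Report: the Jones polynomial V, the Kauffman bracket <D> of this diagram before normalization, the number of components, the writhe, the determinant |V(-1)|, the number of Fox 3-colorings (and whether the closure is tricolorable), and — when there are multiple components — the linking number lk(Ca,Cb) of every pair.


Jones polynomial: V(x) = x^-2 + 2 + x^2
<D> = A^-2 + 2A^6 + A^14; writhe +2
components 3, writhe +2 (12 crossings)
linking number lk(C1,C2) = 0
lk(C1,C3): -1
lk(C2,C3) = +1
3-colorings: 3 of 3^12, det 4 — not tricolorable
note: |V(-1)| = 4: so not tricolorable, since 3 does not divide 4


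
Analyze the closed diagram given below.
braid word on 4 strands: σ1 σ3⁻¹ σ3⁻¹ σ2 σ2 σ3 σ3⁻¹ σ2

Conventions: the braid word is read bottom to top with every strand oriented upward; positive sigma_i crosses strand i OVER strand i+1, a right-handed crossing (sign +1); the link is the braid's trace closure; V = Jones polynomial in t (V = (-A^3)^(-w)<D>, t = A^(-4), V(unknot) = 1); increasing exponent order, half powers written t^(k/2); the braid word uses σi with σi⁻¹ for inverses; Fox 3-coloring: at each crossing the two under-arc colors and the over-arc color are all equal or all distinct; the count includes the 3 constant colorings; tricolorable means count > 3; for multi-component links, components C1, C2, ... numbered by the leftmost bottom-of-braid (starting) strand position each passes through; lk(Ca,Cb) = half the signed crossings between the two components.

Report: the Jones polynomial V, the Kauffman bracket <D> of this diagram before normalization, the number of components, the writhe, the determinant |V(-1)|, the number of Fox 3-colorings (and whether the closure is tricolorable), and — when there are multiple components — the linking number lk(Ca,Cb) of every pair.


V = -t^(-3/2) - 2t^(1/2) + t^(3/2) - t^(5/2) + t^(7/2)
<D> = A^-8 - A^-4 + 1 - 2A^4 - A^12 (w = +2)
2 components over 8 crossings, w = +2
lk(C1,C2): -1
9 Fox colorings among 3^8, |V(-1)| = 6: tricolorable
why: the 1 component pair carries total linking -1


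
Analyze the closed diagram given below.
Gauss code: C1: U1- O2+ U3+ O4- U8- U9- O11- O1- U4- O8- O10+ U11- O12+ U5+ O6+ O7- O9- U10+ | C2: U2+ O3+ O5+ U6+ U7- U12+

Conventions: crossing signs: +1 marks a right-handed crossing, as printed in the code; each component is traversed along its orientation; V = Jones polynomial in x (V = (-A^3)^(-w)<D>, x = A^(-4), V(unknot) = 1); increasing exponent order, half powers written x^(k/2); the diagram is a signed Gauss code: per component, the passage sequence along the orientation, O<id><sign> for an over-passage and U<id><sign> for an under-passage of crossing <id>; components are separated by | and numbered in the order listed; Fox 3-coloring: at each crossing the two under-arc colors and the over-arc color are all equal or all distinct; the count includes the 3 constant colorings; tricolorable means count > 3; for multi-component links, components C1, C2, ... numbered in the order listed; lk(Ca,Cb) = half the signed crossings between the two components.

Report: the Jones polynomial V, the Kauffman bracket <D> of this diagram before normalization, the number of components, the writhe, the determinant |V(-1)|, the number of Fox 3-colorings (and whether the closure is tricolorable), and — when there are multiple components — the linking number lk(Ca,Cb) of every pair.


V = x^(-9/2) - x^(-7/2) + x^(-5/2) - x^(-3/2) - x^(1/2) - x^(7/2)
<D> = -A^-14 - A^-2 - A^6 + A^10 - A^14 + A^18 (w = 0)
2 components over 12 crossings, w = 0
lk(C1,C2): +2
3 Fox colorings among 3^12, |V(-1)| = 4: not tricolorable
why: the span of V is 8, within the link bound 12 + 2 - 1


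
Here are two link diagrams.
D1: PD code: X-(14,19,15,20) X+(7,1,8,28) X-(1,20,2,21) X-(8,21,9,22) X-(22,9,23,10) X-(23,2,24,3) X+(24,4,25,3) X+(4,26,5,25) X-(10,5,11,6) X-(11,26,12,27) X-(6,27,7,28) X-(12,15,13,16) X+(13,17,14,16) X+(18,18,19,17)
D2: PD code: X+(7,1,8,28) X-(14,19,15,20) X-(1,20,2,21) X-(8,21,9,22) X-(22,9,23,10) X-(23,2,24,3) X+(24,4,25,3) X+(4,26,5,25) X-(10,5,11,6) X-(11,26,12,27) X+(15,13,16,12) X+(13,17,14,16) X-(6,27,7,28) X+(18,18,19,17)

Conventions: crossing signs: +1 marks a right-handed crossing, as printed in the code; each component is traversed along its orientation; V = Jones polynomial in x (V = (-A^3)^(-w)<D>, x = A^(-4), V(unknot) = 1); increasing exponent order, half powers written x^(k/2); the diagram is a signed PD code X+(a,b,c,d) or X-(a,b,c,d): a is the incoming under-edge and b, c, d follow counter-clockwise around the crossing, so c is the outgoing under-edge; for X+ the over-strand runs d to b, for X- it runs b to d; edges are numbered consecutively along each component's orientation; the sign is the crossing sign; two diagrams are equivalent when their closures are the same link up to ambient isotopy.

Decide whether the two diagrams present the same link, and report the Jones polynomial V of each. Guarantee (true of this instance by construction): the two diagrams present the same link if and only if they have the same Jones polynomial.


equivalent: yes
D1 (bracket A^-8 - A^-4 + 2 - A^4 + A^8 - A^12; 14 crossings at w = -4): V = -x^-6 + x^-5 - x^-4 + 2x^-3 - x^-2 + x^-1
V(D2) = -x^-6 + x^-5 - x^-4 + 2x^-3 - x^-2 + x^-1  [14 crossings, <D> = A^-2 - A^2 + 2A^6 - A^10 + A^14 - A^18, w = -2]
observation: Reidemeister moves carry D1 (14 crossings) to D2 (14)


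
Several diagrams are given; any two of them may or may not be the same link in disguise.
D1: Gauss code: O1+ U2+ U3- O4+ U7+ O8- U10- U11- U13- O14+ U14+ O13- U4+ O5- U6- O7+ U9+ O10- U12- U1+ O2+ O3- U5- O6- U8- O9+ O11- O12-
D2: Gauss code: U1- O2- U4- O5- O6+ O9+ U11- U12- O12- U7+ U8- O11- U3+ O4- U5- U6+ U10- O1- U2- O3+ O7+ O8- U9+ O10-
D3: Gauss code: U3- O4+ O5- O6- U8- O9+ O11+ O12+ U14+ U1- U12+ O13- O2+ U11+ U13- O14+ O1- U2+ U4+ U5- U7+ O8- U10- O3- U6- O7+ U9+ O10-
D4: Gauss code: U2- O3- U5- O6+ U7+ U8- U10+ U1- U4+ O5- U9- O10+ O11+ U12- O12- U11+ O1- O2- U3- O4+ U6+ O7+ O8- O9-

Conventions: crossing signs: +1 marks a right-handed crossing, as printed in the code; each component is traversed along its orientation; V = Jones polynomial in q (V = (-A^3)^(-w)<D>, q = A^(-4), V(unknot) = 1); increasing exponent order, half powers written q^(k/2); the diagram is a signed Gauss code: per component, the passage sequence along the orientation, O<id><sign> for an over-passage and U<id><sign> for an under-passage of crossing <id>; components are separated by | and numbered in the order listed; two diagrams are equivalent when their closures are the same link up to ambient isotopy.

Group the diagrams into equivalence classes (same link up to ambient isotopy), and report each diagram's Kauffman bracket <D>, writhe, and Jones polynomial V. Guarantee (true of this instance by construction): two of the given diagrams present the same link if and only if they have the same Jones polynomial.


grouping into links: {D1, D2, D3, D4}
V(D1) = q^-5 - 2q^-4 + 2q^-3 - 2q^-2 + 2q^-1 - 1 + q  (w -2, c 14, <D> = A^-10 - A^-6 + 2A^-2 - 2A^2 + 2A^6 - 2A^10 + A^14)
V(D2) = q^-5 - 2q^-4 + 2q^-3 - 2q^-2 + 2q^-1 - 1 + q  [12 crossings, <D> = A^-16 - A^-12 + 2A^-8 - 2A^-4 + 2 - 2A^4 + A^8, w = -4]
D3 (bracket A^-4 - 1 + 2A^4 - 2A^8 + 2A^12 - 2A^16 + A^20; 14 crossings at w = 0): V = q^-5 - 2q^-4 + 2q^-3 - 2q^-2 + 2q^-1 - 1 + q
V(D4) = q^-5 - 2q^-4 + 2q^-3 - 2q^-2 + 2q^-1 - 1 + q  (w -2, c 12, <D> = A^-10 - A^-6 + 2A^-2 - 2A^2 + 2A^6 - 2A^10 + A^14)
why: one V(q) for all 4 diagrams — one class (guaranteed)


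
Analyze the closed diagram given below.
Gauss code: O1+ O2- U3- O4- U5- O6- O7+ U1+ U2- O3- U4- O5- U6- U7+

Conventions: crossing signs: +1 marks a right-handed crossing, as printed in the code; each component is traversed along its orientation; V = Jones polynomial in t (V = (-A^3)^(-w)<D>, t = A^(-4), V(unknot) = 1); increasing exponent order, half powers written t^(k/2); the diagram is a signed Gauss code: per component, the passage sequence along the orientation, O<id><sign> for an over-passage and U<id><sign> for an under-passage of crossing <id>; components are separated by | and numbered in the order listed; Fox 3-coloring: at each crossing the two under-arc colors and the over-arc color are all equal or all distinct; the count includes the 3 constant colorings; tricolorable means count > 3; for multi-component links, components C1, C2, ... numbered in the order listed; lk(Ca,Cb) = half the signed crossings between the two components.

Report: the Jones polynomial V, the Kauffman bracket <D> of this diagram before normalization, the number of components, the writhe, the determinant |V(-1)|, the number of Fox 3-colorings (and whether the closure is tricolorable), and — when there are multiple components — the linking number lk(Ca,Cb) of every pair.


V = -t^-4 + t^-3 + t^-1
<D> = -A^-5 - A^3 + A^7 (w = -3)
1 component over 7 crossings, w = -3
9 Fox colorings among 3^7, |V(-1)| = 3: tricolorable
why: the span of V is 3, forcing >= 3 crossings in any diagram


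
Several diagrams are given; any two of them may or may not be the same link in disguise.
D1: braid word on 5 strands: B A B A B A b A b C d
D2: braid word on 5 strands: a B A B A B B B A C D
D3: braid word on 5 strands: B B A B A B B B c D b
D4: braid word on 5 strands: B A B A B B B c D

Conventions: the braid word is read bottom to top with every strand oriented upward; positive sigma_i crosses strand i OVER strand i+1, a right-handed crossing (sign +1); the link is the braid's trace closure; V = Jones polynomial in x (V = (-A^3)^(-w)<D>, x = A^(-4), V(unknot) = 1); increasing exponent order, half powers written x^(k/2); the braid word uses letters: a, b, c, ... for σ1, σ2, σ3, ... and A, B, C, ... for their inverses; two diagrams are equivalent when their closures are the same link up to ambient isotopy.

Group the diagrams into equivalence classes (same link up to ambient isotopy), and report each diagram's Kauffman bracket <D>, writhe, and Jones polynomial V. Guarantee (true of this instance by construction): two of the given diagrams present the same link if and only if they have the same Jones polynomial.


grouping into links: {D1} | {D2, D3, D4}
V(D1) = x^(-13/2) - x^(-11/2) + x^(-9/2) - 2x^(-7/2) - x^(-3/2)  (w -5, c 11, <D> = A^-9 + 2A^-1 - A^3 + A^7 - A^11)
V(D2) = -x^(-17/2) + x^(-15/2) - x^(-13/2) + x^(-11/2) - x^(-9/2) - x^(-5/2)  (w -9, c 11, <D> = A^-17 + A^-9 - A^-5 + A^-1 - A^3 + A^7)
V(D3) = -x^(-17/2) + x^(-15/2) - x^(-13/2) + x^(-11/2) - x^(-9/2) - x^(-5/2)  (w -7, c 11, <D> = A^-11 + A^-3 - A + A^5 - A^9 + A^13)
D4 (bracket A^-11 + A^-3 - A + A^5 - A^9 + A^13; 9 crossings at w = -7): V = -x^(-17/2) + x^(-15/2) - x^(-13/2) + x^(-11/2) - x^(-9/2) - x^(-5/2)
key observation: 2 classes among 4 diagrams; unequal V(x) rules out equality


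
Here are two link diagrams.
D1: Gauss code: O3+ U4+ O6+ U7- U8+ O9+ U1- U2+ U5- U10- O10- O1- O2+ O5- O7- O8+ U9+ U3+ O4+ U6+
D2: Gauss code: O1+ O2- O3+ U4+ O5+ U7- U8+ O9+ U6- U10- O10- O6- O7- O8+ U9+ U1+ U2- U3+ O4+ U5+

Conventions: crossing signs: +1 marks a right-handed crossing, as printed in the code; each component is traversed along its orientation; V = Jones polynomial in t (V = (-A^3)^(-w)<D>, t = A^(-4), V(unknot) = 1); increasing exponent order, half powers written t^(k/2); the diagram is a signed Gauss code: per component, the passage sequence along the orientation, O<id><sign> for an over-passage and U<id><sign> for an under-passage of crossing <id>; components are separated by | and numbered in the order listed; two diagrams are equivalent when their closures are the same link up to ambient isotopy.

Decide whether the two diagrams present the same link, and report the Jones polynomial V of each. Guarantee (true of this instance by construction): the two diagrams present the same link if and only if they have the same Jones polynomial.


same link: yes
V(D1) = t + t^3 - t^4  [10 crossings, <D> = -A^-10 + A^-6 + A^2, w = +2]
V(D2) = t + t^3 - t^4  [10 crossings, <D> = -A^-10 + A^-6 + A^2, w = +2]
insight: from 10 to 10 crossings by R-moves: one link, two diagrams


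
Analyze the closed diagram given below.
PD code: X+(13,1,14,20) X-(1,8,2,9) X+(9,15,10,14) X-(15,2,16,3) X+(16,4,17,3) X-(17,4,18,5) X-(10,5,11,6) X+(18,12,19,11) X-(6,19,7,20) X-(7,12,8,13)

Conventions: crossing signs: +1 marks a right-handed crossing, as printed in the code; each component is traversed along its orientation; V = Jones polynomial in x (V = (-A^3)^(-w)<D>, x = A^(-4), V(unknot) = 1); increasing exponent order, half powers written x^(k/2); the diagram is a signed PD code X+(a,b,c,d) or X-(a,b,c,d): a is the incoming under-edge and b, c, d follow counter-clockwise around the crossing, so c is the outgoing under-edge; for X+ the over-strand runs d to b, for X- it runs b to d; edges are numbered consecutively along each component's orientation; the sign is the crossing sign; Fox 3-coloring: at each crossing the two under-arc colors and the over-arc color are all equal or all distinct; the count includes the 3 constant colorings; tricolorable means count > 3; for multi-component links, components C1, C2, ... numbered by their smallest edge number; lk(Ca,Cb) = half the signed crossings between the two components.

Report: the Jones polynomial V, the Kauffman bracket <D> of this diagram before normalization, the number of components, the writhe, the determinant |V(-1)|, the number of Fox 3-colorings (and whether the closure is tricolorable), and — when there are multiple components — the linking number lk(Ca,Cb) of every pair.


V = -x^-5 + x^-4 - x^-3 + 2x^-2 - x^-1 + 2 - x
<D> = -A^-10 + 2A^-6 - A^-2 + 2A^2 - A^6 + A^10 - A^14 (w = -2)
1 component over 10 crossings, w = -2
9 Fox colorings among 3^10, |V(-1)| = 9: tricolorable
why: V spans 6 powers of x: at least 6 crossings in any diagram


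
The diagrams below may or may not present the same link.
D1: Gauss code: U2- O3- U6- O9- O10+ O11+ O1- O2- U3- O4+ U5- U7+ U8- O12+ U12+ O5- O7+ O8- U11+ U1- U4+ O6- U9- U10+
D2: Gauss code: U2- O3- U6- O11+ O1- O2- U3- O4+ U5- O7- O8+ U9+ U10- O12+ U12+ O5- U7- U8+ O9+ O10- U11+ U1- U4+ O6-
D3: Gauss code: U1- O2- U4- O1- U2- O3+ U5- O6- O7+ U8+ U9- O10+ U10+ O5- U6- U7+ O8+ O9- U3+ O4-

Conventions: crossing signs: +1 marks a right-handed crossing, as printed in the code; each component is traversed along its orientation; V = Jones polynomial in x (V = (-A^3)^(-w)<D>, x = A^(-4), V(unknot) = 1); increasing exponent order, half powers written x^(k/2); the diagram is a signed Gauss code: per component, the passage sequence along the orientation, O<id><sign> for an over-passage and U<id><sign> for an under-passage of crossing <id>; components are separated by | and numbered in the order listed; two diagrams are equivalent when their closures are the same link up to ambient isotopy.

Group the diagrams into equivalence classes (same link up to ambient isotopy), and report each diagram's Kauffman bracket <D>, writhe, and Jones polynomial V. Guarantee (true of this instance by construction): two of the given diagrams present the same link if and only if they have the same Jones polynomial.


classes: {D1, D2, D3}
V(D1) = -x^-4 + x^-3 + x^-1  [12 crossings, <D> = A^-2 + A^6 - A^10, w = -2]
V(D2) = -x^-4 + x^-3 + x^-1  [12 crossings, <D> = A^-2 + A^6 - A^10, w = -2]
D3 (bracket A^-2 + A^6 - A^10; 10 crossings at w = -2): V = -x^-4 + x^-3 + x^-1
note: all 3 diagrams share one V(x), hence one class


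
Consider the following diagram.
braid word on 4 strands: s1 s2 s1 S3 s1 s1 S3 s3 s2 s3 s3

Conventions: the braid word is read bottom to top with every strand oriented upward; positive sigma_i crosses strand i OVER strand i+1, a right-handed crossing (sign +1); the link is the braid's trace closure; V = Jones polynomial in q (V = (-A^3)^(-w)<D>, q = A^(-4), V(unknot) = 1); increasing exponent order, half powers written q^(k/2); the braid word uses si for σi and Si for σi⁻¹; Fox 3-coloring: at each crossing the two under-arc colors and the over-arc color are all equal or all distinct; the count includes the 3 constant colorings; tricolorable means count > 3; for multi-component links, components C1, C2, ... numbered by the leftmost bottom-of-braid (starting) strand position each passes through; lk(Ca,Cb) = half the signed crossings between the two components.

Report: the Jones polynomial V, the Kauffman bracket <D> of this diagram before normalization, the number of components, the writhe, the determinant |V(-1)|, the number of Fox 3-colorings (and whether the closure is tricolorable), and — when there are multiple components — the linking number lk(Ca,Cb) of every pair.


V(q) = q^2 - q^3 + 2q^4 - 2q^5 + 3q^6 - 2q^7 + q^8 - q^9
bracket: A^-15 - A^-11 + 2A^-7 - 3A^-3 + 2A - 2A^5 + A^9 - A^13, w = +7
1 component, writhe +7, over 11 crossings
det 13, colorings 3 of 3^11 — not tricolorable
observation: det 13 = |V(-1)|; not divisible by 3, so not tricolorable


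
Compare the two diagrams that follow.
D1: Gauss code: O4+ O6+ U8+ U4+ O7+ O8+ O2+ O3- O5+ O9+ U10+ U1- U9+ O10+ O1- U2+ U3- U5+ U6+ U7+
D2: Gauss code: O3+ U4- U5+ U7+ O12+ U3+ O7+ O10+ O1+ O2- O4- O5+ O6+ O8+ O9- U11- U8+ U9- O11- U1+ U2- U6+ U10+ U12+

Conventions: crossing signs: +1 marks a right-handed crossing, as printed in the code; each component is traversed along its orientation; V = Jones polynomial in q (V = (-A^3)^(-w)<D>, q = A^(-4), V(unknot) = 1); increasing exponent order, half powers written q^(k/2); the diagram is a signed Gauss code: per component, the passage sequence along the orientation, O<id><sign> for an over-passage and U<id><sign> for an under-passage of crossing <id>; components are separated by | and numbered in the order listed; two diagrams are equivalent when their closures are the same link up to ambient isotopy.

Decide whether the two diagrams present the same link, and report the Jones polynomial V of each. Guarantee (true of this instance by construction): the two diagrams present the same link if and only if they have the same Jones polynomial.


equivalent: yes
V(D1) = q + q^3 - q^4  (w +6, c 10, <D> = -A^2 + A^6 + A^14)
V(D2) = q + q^3 - q^4  (w +4, c 12, <D> = -A^-4 + 1 + A^8)
why: from 10 to 12 crossings by R-moves: one link, two diagrams


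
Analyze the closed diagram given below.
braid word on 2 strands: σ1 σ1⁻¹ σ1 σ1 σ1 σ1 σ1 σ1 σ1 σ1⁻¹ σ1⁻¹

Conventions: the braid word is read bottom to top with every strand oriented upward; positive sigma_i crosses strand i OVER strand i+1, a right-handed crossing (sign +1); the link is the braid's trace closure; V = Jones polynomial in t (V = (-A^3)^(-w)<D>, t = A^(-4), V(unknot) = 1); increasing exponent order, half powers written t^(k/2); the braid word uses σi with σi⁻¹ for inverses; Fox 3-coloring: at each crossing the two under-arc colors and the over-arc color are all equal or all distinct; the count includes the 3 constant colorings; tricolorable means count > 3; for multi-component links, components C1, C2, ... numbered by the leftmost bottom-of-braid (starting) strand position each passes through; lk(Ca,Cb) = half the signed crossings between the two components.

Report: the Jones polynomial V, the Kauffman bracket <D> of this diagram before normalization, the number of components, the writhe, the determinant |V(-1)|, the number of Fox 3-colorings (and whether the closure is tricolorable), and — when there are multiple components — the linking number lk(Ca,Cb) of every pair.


V = t^2 + t^4 - t^5 + t^6 - t^7
<D> = A^-13 - A^-9 + A^-5 - A^-1 - A^7 (w = +5)
1 component over 11 crossings, w = +5
3 Fox colorings among 3^11, |V(-1)| = 5: not tricolorable
why: w = +5 shifts under R1 moves; the (-A^3)^(-5) factor cancels that in V
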